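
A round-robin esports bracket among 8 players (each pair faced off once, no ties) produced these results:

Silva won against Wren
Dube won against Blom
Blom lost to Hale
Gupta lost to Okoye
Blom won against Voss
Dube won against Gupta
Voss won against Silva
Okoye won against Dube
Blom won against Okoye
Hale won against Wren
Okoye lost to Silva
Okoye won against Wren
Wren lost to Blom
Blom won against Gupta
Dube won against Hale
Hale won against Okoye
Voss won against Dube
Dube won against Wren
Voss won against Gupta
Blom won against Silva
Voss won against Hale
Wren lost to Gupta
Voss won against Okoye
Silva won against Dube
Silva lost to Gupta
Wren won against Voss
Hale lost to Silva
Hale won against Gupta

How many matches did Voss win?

Voss' results: beat Okoye, Gupta, Hale, Dube, Silva; lost to Wren, Blom.
That is 5 wins.

5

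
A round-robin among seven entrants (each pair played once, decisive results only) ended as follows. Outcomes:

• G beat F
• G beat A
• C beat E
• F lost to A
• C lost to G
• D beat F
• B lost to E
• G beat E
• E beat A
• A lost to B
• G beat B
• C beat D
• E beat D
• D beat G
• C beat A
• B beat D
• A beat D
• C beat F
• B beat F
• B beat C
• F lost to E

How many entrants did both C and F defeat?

C beat: A, D, E, F.
F beat: no one.
No one was beaten by both.

0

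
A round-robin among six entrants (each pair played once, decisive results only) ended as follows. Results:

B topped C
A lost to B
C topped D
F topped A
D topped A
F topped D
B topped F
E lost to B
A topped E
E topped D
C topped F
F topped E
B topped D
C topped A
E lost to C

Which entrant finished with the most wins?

Win totals: A 1, B 5, C 4, D 1, E 1, F 3.
B leads with 5 wins (next highest: 4).

B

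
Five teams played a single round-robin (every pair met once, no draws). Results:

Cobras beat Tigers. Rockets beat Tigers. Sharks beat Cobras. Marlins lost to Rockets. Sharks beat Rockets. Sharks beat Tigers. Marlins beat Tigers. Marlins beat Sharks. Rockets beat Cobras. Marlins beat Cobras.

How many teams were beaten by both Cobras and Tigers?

0

Cobras beat: Tigers.
Tigers beat: no one.
No one was beaten by both.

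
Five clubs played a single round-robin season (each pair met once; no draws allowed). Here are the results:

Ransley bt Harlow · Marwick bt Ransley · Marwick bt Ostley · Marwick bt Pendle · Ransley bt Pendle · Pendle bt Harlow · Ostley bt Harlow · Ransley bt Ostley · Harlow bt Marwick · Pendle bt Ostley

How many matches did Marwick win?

3

Marwick's results: beat Ransley, Ostley, Pendle; lost to Harlow.
That is 3 wins.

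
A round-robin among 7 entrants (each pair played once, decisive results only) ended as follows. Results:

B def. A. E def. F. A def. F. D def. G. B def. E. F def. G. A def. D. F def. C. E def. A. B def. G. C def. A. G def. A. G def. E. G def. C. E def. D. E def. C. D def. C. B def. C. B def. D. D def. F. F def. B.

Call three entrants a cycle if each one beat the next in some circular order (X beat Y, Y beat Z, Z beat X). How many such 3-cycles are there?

Win totals: A 2, B 5, C 1, D 3, E 4, F 3, G 3.
An entrant with w wins dominates both others in C(w,2) triples; summing gives 1 + 10 + 0 + 3 + 6 + 3 + 3 = 26 transitive triples.
Total triples C(7,3) = 35, so cyclic triples = 35 − 26 = 9.

9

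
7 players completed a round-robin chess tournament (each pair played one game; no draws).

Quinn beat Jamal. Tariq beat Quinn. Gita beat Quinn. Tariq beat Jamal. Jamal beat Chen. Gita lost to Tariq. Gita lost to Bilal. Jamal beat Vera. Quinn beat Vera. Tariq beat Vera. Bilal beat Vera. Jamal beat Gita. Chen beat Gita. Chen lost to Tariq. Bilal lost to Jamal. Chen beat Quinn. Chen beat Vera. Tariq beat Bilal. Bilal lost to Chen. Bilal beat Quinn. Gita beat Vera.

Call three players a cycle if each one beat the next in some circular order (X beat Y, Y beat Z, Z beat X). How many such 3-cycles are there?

3

Win totals: Quinn 2, Gita 2, Chen 4, Bilal 3, Vera 0, Jamal 4, Tariq 6.
A player with w wins dominates both others in C(w,2) triples; summing gives 1 + 1 + 6 + 3 + 0 + 6 + 15 = 32 transitive triples.
Total triples C(7,3) = 35, so cyclic triples = 35 − 32 = 3.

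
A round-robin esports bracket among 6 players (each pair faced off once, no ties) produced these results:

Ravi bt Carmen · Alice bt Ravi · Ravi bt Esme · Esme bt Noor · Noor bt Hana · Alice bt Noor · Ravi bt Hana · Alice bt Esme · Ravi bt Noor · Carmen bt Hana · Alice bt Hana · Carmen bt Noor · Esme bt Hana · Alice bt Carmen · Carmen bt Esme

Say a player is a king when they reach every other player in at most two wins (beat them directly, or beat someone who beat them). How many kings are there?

1

Noor cannot reach Esme, Carmen, Alice, Ravi in two steps.
Esme cannot reach Carmen, Alice, Ravi in two steps.
Carmen cannot reach Alice, Ravi in two steps.
Hana cannot reach Noor, Esme, Carmen, Alice, Ravi in two steps.
Alice reaches everyone (king).
Ravi cannot reach Alice in two steps.
Kings: Alice — 1.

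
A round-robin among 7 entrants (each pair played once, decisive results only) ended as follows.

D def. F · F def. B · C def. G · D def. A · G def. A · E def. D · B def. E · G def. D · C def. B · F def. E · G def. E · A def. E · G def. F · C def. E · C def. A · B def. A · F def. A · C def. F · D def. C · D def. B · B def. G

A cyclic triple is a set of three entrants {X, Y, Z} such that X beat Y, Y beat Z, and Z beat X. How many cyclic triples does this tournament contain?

Win totals: A 1, B 3, C 5, D 4, E 1, F 3, G 4.
An entrant with w wins dominates both others in C(w,2) triples; summing gives 0 + 3 + 10 + 6 + 0 + 3 + 6 = 28 transitive triples.
Total triples C(7,3) = 35, so cyclic triples = 35 − 28 = 7.

7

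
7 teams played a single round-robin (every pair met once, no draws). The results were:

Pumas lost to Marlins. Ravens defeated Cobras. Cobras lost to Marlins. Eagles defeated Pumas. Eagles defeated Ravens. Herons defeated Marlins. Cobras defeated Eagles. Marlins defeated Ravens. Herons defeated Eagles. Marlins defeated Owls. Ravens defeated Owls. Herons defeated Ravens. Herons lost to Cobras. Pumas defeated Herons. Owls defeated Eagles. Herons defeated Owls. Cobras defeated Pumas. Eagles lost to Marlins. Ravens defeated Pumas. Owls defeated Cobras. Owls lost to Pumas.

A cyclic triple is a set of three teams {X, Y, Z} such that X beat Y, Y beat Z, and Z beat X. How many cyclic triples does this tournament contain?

Win totals: Owls 2, Ravens 3, Cobras 3, Herons 4, Marlins 5, Eagles 2, Pumas 2.
A team with w wins dominates both others in C(w,2) triples; summing gives 1 + 3 + 3 + 6 + 10 + 1 + 1 = 25 transitive triples.
Total triples C(7,3) = 35, so cyclic triples = 35 − 25 = 10.

10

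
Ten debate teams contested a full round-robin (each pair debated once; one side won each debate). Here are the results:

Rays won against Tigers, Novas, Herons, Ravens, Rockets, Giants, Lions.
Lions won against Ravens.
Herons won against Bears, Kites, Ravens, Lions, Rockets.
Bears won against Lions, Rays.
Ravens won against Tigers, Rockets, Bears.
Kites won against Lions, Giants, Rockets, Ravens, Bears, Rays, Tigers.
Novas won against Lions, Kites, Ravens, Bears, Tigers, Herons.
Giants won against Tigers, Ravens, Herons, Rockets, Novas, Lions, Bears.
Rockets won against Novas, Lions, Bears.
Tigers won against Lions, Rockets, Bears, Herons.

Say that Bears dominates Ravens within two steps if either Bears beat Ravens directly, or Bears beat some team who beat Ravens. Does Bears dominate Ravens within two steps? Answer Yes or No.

Yes

Bears did not beat Ravens directly.
Bears beat Lions, Rays. Of those, Lions beat Ravens.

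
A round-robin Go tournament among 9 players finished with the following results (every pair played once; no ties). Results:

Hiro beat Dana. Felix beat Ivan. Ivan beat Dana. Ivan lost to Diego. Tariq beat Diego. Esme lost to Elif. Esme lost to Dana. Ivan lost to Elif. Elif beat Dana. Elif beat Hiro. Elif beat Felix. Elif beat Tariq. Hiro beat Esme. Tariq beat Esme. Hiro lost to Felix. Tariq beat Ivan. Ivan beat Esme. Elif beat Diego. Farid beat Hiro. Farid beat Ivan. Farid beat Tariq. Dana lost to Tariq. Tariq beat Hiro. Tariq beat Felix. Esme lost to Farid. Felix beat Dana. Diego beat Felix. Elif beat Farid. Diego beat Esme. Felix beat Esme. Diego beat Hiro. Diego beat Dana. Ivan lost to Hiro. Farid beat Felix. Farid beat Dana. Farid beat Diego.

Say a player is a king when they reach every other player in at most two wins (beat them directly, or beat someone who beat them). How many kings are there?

Tariq cannot reach Elif, Farid in two steps.
Esme cannot reach Tariq, Hiro, Elif, Felix, Farid, Ivan, Dana, Diego in two steps.
Hiro cannot reach Tariq, Elif, Felix, Farid, Diego in two steps.
Elif reaches everyone (king).
Felix cannot reach Tariq, Elif, Farid, Diego in two steps.
Farid cannot reach Elif in two steps.
Ivan cannot reach Tariq, Hiro, Elif, Felix, Farid, Diego in two steps.
Dana cannot reach Tariq, Hiro, Elif, Felix, Farid, Ivan, Diego in two steps.
Diego cannot reach Tariq, Elif, Farid in two steps.
Kings: Elif — 1.

1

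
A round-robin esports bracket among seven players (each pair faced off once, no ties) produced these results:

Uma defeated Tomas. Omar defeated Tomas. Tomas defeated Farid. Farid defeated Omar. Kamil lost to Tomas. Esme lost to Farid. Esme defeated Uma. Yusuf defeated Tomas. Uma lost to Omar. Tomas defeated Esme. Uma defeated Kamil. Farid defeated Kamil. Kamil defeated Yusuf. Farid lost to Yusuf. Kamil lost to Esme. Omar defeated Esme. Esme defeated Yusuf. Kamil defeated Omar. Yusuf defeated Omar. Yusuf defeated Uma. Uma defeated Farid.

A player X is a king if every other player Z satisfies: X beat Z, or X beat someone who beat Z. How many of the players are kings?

7

Kamil reaches everyone (king).
Uma reaches everyone (king).
Esme reaches everyone (king).
Tomas reaches everyone (king).
Omar reaches everyone (king).
Farid reaches everyone (king).
Yusuf reaches everyone (king).
Kings: Kamil, Uma, Esme, Tomas, Omar, Farid, Yusuf — 7.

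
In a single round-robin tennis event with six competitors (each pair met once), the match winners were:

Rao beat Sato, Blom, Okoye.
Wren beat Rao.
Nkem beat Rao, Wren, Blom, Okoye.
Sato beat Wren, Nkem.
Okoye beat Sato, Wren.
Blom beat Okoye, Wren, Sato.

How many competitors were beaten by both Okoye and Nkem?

Okoye beat: Sato, Wren.
Nkem beat: Blom, Okoye, Rao, Wren.
Both beat: Wren — 1.

1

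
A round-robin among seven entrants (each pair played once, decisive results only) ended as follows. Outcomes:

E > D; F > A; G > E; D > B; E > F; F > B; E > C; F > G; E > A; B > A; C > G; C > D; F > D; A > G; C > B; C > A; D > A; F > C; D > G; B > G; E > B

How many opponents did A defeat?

1

A's results: beat G; lost to B, C, D, E, F.
That is 1 win.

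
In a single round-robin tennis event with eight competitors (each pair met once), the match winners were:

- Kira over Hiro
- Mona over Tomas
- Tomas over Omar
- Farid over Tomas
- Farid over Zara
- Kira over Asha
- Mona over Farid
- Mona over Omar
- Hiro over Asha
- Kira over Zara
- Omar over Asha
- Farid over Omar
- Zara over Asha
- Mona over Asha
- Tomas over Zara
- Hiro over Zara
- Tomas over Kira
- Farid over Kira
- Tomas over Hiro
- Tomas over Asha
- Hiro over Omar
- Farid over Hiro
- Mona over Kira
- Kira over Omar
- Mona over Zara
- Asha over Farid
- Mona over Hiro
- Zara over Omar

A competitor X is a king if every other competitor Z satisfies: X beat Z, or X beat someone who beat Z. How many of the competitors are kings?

1

Asha cannot reach Mona in two steps.
Hiro cannot reach Mona, Kira, Tomas in two steps.
Mona reaches everyone (king).
Zara cannot reach Hiro, Mona, Kira, Tomas in two steps.
Farid cannot reach Mona in two steps.
Kira cannot reach Mona, Tomas in two steps.
Omar cannot reach Hiro, Mona, Zara, Kira, Tomas in two steps.
Tomas cannot reach Mona in two steps.
Kings: Mona — 1.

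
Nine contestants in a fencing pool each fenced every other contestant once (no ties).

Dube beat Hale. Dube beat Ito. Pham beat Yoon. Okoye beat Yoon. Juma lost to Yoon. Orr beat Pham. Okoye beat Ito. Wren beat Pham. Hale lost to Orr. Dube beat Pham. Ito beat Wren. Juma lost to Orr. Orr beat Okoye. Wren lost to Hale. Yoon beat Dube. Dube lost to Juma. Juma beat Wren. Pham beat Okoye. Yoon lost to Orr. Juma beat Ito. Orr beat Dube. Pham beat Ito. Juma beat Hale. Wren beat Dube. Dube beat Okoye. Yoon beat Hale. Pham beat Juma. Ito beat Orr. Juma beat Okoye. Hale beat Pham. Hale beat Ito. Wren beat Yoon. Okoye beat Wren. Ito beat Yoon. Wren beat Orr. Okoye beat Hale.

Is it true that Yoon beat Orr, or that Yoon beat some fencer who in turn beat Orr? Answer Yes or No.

Yoon did not beat Orr directly.
Yoon beat Juma, Hale, Dube, but each of them lost to Orr. No two-step path.

No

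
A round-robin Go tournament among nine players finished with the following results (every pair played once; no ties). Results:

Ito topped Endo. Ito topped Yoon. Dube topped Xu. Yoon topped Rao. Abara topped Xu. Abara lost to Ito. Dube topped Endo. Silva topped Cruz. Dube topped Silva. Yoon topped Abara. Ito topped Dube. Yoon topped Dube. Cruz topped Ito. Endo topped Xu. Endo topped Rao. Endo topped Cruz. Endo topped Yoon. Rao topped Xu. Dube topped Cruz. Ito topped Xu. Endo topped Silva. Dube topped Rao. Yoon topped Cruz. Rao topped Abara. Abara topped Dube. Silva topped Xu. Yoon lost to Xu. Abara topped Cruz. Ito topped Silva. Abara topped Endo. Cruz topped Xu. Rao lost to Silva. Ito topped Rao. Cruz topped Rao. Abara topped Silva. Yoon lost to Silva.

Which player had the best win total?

Win totals: Cruz 3, Xu 1, Rao 2, Dube 5, Yoon 4, Abara 5, Silva 4, Ito 7, Endo 5.
Ito leads with 7 wins (next highest: 5).

Ito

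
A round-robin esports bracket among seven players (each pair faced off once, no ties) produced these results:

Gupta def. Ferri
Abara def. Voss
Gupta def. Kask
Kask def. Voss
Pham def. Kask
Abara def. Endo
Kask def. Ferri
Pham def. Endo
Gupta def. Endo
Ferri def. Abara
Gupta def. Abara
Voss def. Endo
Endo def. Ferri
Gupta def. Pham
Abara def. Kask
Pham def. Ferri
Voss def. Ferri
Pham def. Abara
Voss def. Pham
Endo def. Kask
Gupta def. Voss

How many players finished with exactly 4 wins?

Win totals: Gupta 6, Pham 4, Abara 3, Kask 2, Voss 3, Ferri 1, Endo 2.
Exactly 4: Pham — 1 player.

1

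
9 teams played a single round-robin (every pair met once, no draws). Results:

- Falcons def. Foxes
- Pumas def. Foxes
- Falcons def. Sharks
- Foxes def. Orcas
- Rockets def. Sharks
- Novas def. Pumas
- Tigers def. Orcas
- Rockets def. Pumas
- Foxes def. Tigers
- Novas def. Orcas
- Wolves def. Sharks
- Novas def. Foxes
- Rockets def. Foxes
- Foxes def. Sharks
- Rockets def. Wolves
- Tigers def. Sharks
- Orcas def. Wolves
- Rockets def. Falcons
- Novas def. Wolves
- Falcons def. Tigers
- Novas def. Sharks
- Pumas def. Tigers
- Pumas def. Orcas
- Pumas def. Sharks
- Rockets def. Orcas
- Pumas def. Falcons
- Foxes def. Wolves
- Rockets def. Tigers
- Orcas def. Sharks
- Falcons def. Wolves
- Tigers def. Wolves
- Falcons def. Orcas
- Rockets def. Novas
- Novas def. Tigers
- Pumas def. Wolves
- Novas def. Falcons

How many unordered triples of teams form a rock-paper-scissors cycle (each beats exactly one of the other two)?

0

Win totals: Pumas 6, Falcons 5, Orcas 2, Novas 7, Wolves 1, Rockets 8, Tigers 3, Sharks 0, Foxes 4.
A team with w wins dominates both others in C(w,2) triples; summing gives 15 + 10 + 1 + 21 + 0 + 28 + 3 + 0 + 6 = 84 transitive triples.
Total triples C(9,3) = 84, so cyclic triples = 84 − 84 = 0.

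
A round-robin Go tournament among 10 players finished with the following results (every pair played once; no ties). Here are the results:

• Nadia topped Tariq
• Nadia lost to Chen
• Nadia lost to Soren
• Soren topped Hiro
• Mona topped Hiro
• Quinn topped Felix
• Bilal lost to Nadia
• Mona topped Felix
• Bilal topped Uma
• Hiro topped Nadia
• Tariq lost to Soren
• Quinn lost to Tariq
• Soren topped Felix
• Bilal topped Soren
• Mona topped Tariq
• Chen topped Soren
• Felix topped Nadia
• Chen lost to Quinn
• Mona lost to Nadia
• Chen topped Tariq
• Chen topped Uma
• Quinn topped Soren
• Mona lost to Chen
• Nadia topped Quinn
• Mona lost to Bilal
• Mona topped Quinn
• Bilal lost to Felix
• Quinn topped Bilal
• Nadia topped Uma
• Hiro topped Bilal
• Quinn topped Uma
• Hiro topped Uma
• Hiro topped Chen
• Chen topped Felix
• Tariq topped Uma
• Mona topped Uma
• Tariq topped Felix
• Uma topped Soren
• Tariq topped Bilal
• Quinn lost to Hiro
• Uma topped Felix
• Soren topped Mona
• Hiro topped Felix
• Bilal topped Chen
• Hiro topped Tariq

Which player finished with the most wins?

Win totals: Tariq 4, Felix 2, Mona 5, Uma 2, Nadia 5, Chen 6, Soren 5, Bilal 4, Quinn 5, Hiro 7.
Hiro leads with 7 wins (next highest: 6).

Hiro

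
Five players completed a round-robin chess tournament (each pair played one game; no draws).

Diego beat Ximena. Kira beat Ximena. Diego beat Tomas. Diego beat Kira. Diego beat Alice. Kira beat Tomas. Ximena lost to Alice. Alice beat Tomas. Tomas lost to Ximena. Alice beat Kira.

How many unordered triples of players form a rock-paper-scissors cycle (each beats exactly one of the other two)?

0

Win totals: Diego 4, Tomas 0, Ximena 1, Kira 2, Alice 3.
A player with w wins dominates both others in C(w,2) triples; summing gives 6 + 0 + 0 + 1 + 3 = 10 transitive triples.
Total triples C(5,3) = 10, so cyclic triples = 10 − 10 = 0.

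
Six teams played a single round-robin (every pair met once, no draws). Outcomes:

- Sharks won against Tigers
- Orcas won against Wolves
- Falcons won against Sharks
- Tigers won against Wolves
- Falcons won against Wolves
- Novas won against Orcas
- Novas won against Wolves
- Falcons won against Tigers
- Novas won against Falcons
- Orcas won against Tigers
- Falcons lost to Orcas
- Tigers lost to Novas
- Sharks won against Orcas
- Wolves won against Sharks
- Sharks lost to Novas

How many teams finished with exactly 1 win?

2

Win totals: Tigers 1, Novas 5, Orcas 3, Sharks 2, Falcons 3, Wolves 1.
Exactly 1: Tigers, Wolves — 2 teams.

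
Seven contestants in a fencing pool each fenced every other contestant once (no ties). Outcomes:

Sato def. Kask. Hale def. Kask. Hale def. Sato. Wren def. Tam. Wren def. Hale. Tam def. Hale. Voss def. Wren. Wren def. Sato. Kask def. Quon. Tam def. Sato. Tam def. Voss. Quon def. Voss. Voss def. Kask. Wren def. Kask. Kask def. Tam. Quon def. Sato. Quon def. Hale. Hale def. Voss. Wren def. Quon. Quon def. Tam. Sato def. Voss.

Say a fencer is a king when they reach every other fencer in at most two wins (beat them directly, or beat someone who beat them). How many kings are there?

4

Tam cannot reach Quon in two steps.
Kask cannot reach Wren in two steps.
Voss reaches everyone (king).
Quon reaches everyone (king).
Hale reaches everyone (king).
Sato cannot reach Hale in two steps.
Wren reaches everyone (king).
Kings: Voss, Quon, Hale, Wren — 4.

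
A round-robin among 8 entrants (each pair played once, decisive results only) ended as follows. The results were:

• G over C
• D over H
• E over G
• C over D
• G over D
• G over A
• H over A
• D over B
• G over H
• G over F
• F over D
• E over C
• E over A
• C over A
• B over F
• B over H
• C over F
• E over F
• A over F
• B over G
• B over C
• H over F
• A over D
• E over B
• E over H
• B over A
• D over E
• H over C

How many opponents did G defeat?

G's results: beat A, C, D, F, H; lost to B, E.
That is 5 wins.

5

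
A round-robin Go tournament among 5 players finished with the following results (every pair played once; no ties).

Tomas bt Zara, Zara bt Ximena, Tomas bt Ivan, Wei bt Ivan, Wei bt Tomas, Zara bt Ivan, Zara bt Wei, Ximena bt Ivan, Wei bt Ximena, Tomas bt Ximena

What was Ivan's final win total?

0

Ivan's results: beat no one; lost to Wei, Ximena, Tomas, Zara.
That is 0 wins.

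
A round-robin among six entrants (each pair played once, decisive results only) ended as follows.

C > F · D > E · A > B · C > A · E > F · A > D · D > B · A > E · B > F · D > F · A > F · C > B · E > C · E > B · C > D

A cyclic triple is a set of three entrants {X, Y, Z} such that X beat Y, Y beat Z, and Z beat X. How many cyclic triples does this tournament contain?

2

Win totals: A 4, B 1, C 4, D 3, E 3, F 0.
An entrant with w wins dominates both others in C(w,2) triples; summing gives 6 + 0 + 6 + 3 + 3 + 0 = 18 transitive triples.
Total triples C(6,3) = 20, so cyclic triples = 20 − 18 = 2.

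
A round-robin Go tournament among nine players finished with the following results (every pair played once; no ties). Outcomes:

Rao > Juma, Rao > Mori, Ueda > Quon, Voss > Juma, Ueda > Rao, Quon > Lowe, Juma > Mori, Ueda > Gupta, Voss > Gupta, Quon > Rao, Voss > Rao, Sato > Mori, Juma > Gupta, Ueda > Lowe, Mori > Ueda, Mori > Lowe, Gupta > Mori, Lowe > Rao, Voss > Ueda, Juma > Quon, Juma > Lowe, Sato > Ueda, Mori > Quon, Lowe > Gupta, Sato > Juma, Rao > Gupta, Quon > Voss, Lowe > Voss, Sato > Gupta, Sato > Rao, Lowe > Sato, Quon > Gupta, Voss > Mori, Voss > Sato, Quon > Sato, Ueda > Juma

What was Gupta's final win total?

1

Gupta's results: beat Mori; lost to Lowe, Juma, Voss, Ueda, Quon, Sato, Rao.
That is 1 win.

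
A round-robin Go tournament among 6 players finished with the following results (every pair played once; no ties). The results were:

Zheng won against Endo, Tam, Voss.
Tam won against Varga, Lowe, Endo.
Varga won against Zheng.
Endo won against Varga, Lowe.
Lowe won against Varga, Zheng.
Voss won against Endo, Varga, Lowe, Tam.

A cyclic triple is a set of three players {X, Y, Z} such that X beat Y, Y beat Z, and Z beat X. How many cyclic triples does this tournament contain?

Win totals: Lowe 2, Endo 2, Zheng 3, Tam 3, Varga 1, Voss 4.
A player with w wins dominates both others in C(w,2) triples; summing gives 1 + 1 + 3 + 3 + 0 + 6 = 14 transitive triples.
Total triples C(6,3) = 20, so cyclic triples = 20 − 14 = 6.

6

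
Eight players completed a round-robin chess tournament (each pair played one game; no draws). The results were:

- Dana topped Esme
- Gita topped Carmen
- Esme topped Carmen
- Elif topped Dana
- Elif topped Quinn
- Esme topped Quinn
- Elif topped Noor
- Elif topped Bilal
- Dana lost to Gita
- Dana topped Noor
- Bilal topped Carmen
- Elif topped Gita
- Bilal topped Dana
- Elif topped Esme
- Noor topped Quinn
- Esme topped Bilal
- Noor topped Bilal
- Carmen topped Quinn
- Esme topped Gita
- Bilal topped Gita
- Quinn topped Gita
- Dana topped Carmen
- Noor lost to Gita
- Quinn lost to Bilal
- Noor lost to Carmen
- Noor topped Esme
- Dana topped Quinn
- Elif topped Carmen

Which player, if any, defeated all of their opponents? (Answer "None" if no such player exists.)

Elif has 7 wins out of 7 opponents — a perfect record.

Elif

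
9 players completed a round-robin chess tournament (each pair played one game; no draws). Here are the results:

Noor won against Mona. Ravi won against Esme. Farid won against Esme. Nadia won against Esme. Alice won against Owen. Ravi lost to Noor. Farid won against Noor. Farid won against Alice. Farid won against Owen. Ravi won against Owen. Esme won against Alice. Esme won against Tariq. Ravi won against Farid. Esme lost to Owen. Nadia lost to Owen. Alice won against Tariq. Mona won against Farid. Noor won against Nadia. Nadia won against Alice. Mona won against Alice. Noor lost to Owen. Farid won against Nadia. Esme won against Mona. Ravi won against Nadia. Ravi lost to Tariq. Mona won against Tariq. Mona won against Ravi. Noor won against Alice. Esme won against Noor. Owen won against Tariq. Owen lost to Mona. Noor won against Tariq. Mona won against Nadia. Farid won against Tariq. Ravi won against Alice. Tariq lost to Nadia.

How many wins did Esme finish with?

4

Esme's results: beat Tariq, Mona, Noor, Alice; lost to Owen, Farid, Ravi, Nadia.
That is 4 wins.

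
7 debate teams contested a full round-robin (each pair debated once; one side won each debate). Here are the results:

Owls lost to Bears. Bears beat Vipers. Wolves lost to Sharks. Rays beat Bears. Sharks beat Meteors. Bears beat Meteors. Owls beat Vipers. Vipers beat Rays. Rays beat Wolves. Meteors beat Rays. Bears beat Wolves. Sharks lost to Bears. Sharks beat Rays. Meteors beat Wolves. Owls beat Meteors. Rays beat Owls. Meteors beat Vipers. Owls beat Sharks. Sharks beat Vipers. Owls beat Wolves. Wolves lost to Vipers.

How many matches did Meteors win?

Meteors' results: beat Wolves, Vipers, Rays; lost to Sharks, Owls, Bears.
That is 3 wins.

3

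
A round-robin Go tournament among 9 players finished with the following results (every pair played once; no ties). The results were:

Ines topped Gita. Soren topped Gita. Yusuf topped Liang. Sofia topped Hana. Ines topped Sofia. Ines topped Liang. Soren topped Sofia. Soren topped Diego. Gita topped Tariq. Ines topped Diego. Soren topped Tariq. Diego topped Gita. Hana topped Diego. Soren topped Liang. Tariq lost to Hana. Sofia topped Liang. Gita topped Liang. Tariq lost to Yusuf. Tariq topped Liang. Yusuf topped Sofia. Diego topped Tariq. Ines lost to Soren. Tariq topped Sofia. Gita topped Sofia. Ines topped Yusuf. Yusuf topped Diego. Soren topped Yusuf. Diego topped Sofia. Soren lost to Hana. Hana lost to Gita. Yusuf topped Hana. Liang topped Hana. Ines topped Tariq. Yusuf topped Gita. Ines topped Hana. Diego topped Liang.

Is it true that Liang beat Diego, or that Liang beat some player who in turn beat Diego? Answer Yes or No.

Yes

Liang did not beat Diego directly.
Liang beat Hana. Of those, Hana beat Diego.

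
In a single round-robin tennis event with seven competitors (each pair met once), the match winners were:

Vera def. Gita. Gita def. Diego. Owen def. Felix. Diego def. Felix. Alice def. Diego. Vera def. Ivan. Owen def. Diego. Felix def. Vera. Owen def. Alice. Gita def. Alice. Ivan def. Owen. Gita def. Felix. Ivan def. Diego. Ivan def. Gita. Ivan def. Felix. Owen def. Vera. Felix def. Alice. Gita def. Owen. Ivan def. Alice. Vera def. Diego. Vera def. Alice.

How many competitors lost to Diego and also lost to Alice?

0

Diego beat: Felix.
Alice beat: Diego.
No one was beaten by both.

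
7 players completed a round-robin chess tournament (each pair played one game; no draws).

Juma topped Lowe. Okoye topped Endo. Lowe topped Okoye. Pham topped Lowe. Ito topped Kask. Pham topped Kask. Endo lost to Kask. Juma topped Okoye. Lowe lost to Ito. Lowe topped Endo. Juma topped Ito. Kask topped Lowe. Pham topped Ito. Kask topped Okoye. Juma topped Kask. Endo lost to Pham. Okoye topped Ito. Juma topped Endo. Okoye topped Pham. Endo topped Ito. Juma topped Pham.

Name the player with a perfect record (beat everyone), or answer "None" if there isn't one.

Juma

Juma has 6 wins out of 6 opponents — a perfect record.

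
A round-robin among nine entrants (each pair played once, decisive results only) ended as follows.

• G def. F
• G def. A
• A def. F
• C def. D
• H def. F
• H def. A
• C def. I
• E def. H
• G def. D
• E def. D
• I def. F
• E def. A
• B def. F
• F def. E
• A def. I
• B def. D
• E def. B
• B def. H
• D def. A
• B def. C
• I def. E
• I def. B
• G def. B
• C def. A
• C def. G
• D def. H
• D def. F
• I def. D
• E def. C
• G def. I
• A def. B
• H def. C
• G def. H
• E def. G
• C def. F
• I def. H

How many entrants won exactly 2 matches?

0

Win totals: A 3, B 4, C 5, D 3, E 6, F 1, G 6, H 3, I 5.
No entrant has exactly 2 wins.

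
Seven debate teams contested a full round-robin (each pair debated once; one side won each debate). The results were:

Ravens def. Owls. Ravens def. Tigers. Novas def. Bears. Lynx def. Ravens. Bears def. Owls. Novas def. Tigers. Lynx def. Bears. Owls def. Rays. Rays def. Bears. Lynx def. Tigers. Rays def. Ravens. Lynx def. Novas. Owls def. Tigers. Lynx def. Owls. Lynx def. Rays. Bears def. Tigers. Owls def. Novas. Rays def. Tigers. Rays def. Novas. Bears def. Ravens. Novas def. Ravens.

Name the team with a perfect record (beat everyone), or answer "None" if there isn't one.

Lynx

Lynx has 6 wins out of 6 opponents — a perfect record.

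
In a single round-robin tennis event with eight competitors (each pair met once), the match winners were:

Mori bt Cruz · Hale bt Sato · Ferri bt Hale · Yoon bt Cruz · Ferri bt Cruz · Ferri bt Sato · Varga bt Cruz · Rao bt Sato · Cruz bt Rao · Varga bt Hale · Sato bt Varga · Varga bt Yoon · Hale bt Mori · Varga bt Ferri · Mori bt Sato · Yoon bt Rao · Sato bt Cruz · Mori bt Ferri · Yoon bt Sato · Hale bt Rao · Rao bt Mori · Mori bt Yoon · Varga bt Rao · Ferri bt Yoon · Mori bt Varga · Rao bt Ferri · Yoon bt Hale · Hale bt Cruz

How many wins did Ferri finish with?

4

Ferri's results: beat Cruz, Sato, Yoon, Hale; lost to Mori, Rao, Varga.
That is 4 wins.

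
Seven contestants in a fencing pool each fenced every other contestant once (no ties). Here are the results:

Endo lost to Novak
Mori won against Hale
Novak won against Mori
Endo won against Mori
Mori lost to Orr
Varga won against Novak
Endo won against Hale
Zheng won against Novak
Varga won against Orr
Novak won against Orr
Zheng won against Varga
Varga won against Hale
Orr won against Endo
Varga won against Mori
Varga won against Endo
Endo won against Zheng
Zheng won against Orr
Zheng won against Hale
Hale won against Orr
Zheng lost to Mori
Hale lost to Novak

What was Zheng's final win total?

4

Zheng's results: beat Hale, Novak, Varga, Orr; lost to Endo, Mori.
That is 4 wins.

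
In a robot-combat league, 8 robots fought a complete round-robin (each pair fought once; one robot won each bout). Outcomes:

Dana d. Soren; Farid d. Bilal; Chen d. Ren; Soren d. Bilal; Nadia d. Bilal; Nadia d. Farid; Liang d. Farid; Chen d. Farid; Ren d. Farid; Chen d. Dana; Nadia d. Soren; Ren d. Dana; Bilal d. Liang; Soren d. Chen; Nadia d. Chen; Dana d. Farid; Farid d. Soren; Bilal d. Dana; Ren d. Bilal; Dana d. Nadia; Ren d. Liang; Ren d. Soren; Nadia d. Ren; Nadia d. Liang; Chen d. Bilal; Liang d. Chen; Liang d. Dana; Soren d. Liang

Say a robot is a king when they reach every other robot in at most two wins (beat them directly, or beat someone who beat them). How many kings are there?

Nadia reaches everyone (king).
Ren reaches everyone (king).
Soren cannot reach Nadia in two steps.
Chen reaches everyone (king).
Liang reaches everyone (king).
Farid cannot reach Nadia, Ren in two steps.
Bilal cannot reach Ren in two steps.
Dana reaches everyone (king).
Kings: Nadia, Ren, Chen, Liang, Dana — 5.

5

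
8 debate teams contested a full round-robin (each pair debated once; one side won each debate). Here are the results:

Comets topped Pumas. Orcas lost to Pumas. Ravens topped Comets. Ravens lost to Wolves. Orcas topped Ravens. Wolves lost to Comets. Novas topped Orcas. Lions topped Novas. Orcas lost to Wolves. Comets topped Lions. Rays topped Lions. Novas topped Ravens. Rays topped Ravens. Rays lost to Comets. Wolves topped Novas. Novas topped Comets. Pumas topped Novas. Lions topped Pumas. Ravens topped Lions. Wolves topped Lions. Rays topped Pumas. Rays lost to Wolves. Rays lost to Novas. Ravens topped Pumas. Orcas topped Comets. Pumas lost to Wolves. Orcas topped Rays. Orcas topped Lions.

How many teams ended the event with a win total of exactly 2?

Win totals: Pumas 2, Orcas 4, Novas 4, Ravens 3, Rays 3, Comets 4, Lions 2, Wolves 6.
Exactly 2: Pumas, Lions — 2 teams.

2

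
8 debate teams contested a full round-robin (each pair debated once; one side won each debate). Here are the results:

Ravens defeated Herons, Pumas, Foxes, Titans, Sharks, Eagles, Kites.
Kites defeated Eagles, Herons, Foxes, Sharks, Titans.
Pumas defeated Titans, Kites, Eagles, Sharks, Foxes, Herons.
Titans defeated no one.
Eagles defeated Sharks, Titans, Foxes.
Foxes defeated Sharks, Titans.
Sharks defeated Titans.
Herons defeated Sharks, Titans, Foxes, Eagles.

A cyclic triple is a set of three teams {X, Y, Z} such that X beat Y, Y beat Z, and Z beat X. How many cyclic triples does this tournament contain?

0

Win totals: Herons 4, Kites 5, Sharks 1, Foxes 2, Eagles 3, Ravens 7, Pumas 6, Titans 0.
A team with w wins dominates both others in C(w,2) triples; summing gives 6 + 10 + 0 + 1 + 3 + 21 + 15 + 0 = 56 transitive triples.
Total triples C(8,3) = 56, so cyclic triples = 56 − 56 = 0.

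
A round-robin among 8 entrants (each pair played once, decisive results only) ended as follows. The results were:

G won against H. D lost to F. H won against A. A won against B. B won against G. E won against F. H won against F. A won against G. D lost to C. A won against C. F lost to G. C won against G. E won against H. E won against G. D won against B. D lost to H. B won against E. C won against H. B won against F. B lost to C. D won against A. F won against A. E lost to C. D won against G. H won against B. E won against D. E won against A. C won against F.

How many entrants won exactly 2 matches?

Win totals: A 3, B 3, C 6, D 3, E 5, F 2, G 2, H 4.
Exactly 2: F, G — 2 entrants.

2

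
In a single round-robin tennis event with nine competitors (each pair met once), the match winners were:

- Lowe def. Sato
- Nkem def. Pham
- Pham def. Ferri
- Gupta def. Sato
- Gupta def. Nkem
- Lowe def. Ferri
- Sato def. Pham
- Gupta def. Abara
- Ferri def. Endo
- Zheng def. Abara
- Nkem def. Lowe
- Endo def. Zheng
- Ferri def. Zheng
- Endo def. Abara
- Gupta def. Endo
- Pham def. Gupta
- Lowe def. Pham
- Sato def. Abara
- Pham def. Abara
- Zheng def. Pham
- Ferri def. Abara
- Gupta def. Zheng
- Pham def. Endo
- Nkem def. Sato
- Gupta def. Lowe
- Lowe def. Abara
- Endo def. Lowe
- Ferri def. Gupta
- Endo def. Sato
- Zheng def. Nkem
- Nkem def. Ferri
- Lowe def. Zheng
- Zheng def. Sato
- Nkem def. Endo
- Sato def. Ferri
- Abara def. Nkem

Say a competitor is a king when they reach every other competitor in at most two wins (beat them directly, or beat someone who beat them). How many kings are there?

Sato cannot reach Lowe in two steps.
Lowe reaches everyone (king).
Nkem reaches everyone (king).
Gupta reaches everyone (king).
Pham reaches everyone (king).
Endo cannot reach Gupta in two steps.
Zheng reaches everyone (king).
Abara cannot reach Gupta, Zheng in two steps.
Ferri reaches everyone (king).
Kings: Lowe, Nkem, Gupta, Pham, Zheng, Ferri — 6.

6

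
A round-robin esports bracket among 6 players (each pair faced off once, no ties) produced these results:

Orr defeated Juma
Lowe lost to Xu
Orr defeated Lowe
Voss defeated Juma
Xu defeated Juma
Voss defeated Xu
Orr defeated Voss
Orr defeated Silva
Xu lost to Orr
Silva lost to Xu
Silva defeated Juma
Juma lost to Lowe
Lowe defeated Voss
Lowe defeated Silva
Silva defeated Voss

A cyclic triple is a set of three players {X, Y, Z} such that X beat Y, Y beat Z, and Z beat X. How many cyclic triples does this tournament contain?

2

Win totals: Xu 3, Silva 2, Lowe 3, Orr 5, Juma 0, Voss 2.
A player with w wins dominates both others in C(w,2) triples; summing gives 3 + 1 + 3 + 10 + 0 + 1 = 18 transitive triples.
Total triples C(6,3) = 20, so cyclic triples = 20 − 18 = 2.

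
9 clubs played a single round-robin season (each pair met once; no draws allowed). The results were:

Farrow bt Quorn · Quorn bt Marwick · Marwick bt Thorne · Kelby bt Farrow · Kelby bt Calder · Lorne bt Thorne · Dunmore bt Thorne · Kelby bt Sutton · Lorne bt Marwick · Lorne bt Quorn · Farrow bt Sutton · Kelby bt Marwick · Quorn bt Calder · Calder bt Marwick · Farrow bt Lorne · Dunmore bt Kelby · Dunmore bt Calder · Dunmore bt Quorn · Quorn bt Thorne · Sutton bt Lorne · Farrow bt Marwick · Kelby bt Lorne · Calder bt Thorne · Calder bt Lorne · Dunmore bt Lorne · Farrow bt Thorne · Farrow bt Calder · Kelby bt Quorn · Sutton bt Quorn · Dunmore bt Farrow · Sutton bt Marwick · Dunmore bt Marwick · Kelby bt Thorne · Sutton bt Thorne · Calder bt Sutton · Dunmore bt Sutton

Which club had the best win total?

Win totals: Lorne 3, Quorn 3, Kelby 7, Thorne 0, Marwick 1, Calder 4, Sutton 4, Farrow 6, Dunmore 8.
Dunmore leads with 8 wins (next highest: 7).

Dunmore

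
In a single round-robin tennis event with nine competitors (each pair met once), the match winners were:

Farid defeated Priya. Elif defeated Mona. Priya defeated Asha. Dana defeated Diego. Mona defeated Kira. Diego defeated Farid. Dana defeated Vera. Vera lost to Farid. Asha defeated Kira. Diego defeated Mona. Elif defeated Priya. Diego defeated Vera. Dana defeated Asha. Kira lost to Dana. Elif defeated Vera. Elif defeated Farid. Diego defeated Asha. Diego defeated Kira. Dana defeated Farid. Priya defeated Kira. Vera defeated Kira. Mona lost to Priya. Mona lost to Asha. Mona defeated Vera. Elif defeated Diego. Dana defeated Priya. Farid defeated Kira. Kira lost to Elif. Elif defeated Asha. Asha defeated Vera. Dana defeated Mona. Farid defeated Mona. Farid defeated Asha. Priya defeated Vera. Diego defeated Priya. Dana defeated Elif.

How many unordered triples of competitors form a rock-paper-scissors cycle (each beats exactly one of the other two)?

Win totals: Vera 1, Kira 0, Asha 3, Diego 6, Elif 7, Mona 2, Dana 8, Priya 4, Farid 5.
A competitor with w wins dominates both others in C(w,2) triples; summing gives 0 + 0 + 3 + 15 + 21 + 1 + 28 + 6 + 10 = 84 transitive triples.
Total triples C(9,3) = 84, so cyclic triples = 84 − 84 = 0.

0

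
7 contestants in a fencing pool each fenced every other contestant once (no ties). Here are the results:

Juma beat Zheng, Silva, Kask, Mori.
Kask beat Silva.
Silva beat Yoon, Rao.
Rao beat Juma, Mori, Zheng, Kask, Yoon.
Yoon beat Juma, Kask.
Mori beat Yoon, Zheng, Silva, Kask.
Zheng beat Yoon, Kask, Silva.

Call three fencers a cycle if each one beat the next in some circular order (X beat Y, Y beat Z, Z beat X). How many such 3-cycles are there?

Win totals: Juma 4, Rao 5, Yoon 2, Silva 2, Mori 4, Kask 1, Zheng 3.
A fencer with w wins dominates both others in C(w,2) triples; summing gives 6 + 10 + 1 + 1 + 6 + 0 + 3 = 27 transitive triples.
Total triples C(7,3) = 35, so cyclic triples = 35 − 27 = 8.

8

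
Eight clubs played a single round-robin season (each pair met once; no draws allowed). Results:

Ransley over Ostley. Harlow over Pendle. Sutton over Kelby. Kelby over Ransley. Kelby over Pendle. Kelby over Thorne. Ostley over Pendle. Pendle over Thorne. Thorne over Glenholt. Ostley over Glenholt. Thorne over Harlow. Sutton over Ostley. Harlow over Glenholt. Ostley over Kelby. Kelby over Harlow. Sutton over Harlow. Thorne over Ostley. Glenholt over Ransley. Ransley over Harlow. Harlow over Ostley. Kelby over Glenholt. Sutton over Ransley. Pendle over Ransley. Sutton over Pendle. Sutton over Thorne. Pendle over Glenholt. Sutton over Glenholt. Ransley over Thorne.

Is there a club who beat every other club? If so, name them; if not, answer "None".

Sutton

Sutton has 7 wins out of 7 opponents — a perfect record.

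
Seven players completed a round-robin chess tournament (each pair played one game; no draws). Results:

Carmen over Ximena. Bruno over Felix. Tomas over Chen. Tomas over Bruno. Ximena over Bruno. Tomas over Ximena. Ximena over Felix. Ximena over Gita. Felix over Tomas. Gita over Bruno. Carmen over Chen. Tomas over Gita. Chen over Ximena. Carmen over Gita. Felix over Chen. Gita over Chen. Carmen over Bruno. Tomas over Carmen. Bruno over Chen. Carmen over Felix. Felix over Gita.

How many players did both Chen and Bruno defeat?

0

Chen beat: Ximena.
Bruno beat: Chen, Felix.
No one was beaten by both.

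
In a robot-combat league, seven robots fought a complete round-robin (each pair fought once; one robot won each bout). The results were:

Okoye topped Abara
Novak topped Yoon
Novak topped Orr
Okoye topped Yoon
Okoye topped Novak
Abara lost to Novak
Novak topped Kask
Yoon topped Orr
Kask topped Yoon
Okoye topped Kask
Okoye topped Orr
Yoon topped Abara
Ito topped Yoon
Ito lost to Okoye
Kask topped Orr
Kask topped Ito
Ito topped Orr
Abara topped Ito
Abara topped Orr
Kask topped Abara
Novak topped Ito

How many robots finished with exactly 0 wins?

Win totals: Yoon 2, Abara 2, Okoye 6, Ito 2, Kask 4, Novak 5, Orr 0.
Exactly 0: Orr — 1 robot.

1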